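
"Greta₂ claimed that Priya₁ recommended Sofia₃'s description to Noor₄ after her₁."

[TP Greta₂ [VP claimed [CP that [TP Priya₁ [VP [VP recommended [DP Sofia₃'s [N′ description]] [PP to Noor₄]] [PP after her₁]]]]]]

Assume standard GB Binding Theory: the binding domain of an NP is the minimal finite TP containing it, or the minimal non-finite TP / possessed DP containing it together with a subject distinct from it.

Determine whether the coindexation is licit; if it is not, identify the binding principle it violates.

Principle B

The two coindexed NPs are *Priya₁* and *her₁*.
*her₁* is a pronoun. Its binding domain is the embedded TP, whose subject is Priya₁.
*Priya₁* c-commands it within that domain and carries the same index.
The pronoun is locally bound → Principle B violation.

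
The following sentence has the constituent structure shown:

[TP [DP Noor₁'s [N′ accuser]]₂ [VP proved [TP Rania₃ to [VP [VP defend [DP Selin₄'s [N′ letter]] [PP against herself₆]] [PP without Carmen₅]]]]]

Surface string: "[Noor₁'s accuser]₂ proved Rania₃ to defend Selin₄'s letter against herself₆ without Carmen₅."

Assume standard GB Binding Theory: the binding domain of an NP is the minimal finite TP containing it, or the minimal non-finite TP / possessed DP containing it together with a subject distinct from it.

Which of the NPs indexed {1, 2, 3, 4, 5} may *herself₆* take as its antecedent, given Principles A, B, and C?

{3}

*herself* is an anaphor, so Principle A applies: it must be bound in its binding domain.
Binding domain of *herself₆*: the embedded TP, whose subject is Rania₃.
*Noor₁* does not c-command the anaphor → cannot bind it.
*[Noor₁'s accuser]₂* c-commands the anaphor but is outside its binding domain → cannot satisfy Principle A.
*Rania₃* c-commands the anaphor within its binding domain → licit binder.
*Selin₄* does not c-command the anaphor → cannot bind it.
*Carmen₅* does not c-command the anaphor → cannot bind it.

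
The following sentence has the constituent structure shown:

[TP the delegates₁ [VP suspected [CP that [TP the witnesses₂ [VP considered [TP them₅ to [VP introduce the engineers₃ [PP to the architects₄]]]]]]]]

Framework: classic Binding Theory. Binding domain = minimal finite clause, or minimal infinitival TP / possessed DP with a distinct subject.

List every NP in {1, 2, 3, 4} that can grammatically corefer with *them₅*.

{1}

*them* is a pronoun, so Principle B applies: it must be free in its binding domain.
Binding domain of *them₅*: the embedded TP, whose subject is the witnesses₂.
*the delegates₁* c-commands the pronoun but from outside its binding domain, and is not c-commanded by it → coindexation permitted.
*the witnesses₂* c-commands the pronoun within its binding domain → coindexation would violate Principle B.
*the engineers₃*: the pronoun c-commands this R-expression → coindexation would violate Principle C on *the engineers₃*.
*the architects₄*: the pronoun c-commands this R-expression → coindexation would violate Principle C on *the architects₄*.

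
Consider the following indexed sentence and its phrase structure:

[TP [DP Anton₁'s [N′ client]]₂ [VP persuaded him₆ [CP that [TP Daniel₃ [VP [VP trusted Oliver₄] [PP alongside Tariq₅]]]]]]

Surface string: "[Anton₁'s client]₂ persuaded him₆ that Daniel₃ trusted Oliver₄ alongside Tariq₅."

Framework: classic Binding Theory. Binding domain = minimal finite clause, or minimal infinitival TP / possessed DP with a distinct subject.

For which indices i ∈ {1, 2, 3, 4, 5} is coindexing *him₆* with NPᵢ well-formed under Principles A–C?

{1}

*him* is a pronoun, so Principle B applies: it must be free in its binding domain.
Binding domain of *him₆*: the matrix TP, whose subject is [Anton₁'s client]₂.
*Anton₁* and the pronoun do not c-command one another → neither Principle B nor Principle C is at stake; coindexation permitted.
*[Anton₁'s client]₂* c-commands the pronoun within its binding domain → coindexation would violate Principle B.
*Daniel₃*: the pronoun c-commands this R-expression → coindexation would violate Principle C on *Daniel₃*.
*Oliver₄*: the pronoun c-commands this R-expression → coindexation would violate Principle C on *Oliver₄*.
*Tariq₅*: the pronoun c-commands this R-expression → coindexation would violate Principle C on *Tariq₅*.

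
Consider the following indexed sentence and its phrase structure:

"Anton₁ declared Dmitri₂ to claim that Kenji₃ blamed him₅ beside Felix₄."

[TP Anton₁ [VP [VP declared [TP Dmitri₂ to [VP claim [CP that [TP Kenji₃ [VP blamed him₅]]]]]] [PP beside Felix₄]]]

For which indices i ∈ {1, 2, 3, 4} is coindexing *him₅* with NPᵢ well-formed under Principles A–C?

{1, 2, 4}

*him* is a pronoun, so Principle B applies: it must be free in its binding domain.
Binding domain of *him₅*: the embedded TP, whose subject is Kenji₃.
*Anton₁* c-commands the pronoun but from outside its binding domain, and is not c-commanded by it → coindexation permitted.
*Dmitri₂* c-commands the pronoun but from outside its binding domain, and is not c-commanded by it → coindexation permitted.
*Kenji₃* c-commands the pronoun within its binding domain → coindexation would violate Principle B.
*Felix₄* and the pronoun do not c-command one another → neither Principle B nor Principle C is at stake; coindexation permitted.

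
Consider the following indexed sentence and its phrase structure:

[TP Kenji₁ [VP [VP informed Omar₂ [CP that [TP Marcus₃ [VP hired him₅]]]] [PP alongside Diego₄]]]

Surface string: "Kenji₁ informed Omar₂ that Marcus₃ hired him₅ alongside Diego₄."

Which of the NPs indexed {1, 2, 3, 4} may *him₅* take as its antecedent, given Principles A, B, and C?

*him* is a pronoun, so Principle B applies: it must be free in its binding domain.
Binding domain of *him₅*: the embedded TP, whose subject is Marcus₃.
*Kenji₁* c-commands the pronoun but from outside its binding domain, and is not c-commanded by it → coindexation permitted.
*Omar₂* c-commands the pronoun but from outside its binding domain, and is not c-commanded by it → coindexation permitted.
*Marcus₃* c-commands the pronoun within its binding domain → coindexation would violate Principle B.
*Diego₄* and the pronoun do not c-command one another → neither Principle B nor Principle C is at stake; coindexation permitted.

{1, 2, 4}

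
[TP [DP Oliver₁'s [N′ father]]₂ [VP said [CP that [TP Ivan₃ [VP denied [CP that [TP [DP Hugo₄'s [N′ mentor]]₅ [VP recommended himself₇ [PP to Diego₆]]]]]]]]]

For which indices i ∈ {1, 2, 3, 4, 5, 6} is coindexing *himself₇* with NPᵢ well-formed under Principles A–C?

{5}

*himself* is an anaphor, so Principle A applies: it must be bound in its binding domain.
Binding domain of *himself₇*: the embedded TP, whose subject is [Hugo₄'s mentor]₅.
*Oliver₁* does not c-command the anaphor → cannot bind it.
*[Oliver₁'s father]₂* c-commands the anaphor but is outside its binding domain → cannot satisfy Principle A.
*Ivan₃* c-commands the anaphor but is outside its binding domain → cannot satisfy Principle A.
*Hugo₄* does not c-command the anaphor → cannot bind it.
*[Hugo₄'s mentor]₅* c-commands the anaphor within its binding domain → licit binder.
*Diego₆* does not c-command the anaphor → cannot bind it.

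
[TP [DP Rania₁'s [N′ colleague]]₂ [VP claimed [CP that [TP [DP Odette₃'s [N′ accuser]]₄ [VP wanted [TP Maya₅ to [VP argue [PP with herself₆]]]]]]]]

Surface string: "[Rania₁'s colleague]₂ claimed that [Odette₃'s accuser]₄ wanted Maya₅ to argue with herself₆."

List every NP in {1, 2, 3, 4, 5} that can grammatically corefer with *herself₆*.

{5}

*herself* is an anaphor, so Principle A applies: it must be bound in its binding domain.
Binding domain of *herself₆*: the embedded TP, whose subject is Maya₅.
*Rania₁* does not c-command the anaphor → cannot bind it.
*[Rania₁'s colleague]₂* c-commands the anaphor but is outside its binding domain → cannot satisfy Principle A.
*Odette₃* does not c-command the anaphor → cannot bind it.
*[Odette₃'s accuser]₄* c-commands the anaphor but is outside its binding domain → cannot satisfy Principle A.
*Maya₅* c-commands the anaphor within its binding domain → licit binder.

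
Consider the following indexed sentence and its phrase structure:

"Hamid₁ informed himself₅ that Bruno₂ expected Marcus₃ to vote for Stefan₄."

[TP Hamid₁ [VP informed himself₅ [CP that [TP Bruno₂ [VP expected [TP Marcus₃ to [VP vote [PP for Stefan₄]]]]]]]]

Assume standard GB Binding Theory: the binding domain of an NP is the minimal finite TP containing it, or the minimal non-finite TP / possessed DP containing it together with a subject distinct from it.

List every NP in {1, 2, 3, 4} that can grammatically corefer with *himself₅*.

{1}

*himself* is an anaphor, so Principle A applies: it must be bound in its binding domain.
Binding domain of *himself₅*: the matrix TP, whose subject is Hamid₁.
*Hamid₁* c-commands the anaphor within its binding domain → licit binder.
*Bruno₂* does not c-command the anaphor → cannot bind it.
*Marcus₃* does not c-command the anaphor → cannot bind it.
*Stefan₄* does not c-command the anaphor → cannot bind it.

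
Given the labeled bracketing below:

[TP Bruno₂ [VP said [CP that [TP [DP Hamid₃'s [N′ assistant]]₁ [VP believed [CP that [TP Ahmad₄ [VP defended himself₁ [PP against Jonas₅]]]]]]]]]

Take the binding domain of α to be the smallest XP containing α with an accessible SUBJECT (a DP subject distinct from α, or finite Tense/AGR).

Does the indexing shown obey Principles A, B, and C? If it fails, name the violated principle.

Principle A

The two coindexed NPs are *[Hamid₃'s assistant]₁* and *himself₁*.
*himself₁* is an anaphor. Principle A requires it to be bound within its binding domain — the embedded TP, whose subject is Ahmad₄.
Within that domain it is c-commanded by *Ahmad₄*, which does not share its index.
*[Hamid₃'s assistant]₁* does c-command the anaphor, but from outside its binding domain.
The anaphor is unbound in its domain → Principle A violation.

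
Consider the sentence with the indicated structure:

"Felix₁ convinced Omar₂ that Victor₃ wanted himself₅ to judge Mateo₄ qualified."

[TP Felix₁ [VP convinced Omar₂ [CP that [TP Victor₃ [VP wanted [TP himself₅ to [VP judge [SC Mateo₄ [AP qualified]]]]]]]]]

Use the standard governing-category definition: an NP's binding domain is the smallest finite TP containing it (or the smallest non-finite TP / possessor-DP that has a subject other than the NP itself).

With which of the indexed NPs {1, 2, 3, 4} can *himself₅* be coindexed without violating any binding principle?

*himself* is an anaphor, so Principle A applies: it must be bound in its binding domain.
Binding domain of *himself₅*: the embedded TP, whose subject is Victor₃.
*Felix₁* c-commands the anaphor but is outside its binding domain → cannot satisfy Principle A.
*Omar₂* c-commands the anaphor but is outside its binding domain → cannot satisfy Principle A.
*Victor₃* c-commands the anaphor within its binding domain → licit binder.
*Mateo₄* does not c-command the anaphor → cannot bind it.

{3}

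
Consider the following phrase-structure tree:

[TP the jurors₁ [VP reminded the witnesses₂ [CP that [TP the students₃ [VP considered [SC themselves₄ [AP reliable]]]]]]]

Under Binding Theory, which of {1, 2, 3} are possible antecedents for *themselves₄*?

{3}

*themselves* is an anaphor, so Principle A applies: it must be bound in its binding domain.
Binding domain of *themselves₄*: the embedded TP, whose subject is the students₃.
*the jurors₁* c-commands the anaphor but is outside its binding domain → cannot satisfy Principle A.
*the witnesses₂* c-commands the anaphor but is outside its binding domain → cannot satisfy Principle A.
*the students₃* c-commands the anaphor within its binding domain → licit binder.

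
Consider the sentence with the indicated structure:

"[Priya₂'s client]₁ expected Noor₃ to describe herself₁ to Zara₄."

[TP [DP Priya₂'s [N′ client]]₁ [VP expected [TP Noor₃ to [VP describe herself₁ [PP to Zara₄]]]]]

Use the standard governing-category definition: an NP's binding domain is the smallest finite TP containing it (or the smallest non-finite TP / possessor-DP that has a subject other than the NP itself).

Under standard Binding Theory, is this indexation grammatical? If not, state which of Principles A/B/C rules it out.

The two coindexed NPs are *[Priya₂'s client]₁* and *herself₁*.
*herself₁* is an anaphor. Principle A requires it to be bound within its binding domain — the embedded TP, whose subject is Noor₃.
Within that domain it is c-commanded by *Noor₃*, which does not share its index.
*[Priya₂'s client]₁* does c-command the anaphor, but from outside its binding domain.
The anaphor is unbound in its domain → Principle A violation.

Principle A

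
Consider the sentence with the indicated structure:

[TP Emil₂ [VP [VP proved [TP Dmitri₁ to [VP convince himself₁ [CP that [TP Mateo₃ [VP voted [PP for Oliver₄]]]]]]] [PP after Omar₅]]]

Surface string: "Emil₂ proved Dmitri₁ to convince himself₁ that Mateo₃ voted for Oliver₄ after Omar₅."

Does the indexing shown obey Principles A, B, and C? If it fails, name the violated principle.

grammatical

The two coindexed NPs are *Dmitri₁* and *himself₁*.
*himself₁* is an anaphor; its binding domain is the embedded TP, whose subject is Dmitri₁. *Dmitri₁* c-commands it within that domain and shares its index, so Principle A is satisfied.
*Dmitri₁* is an R-expression; *himself₁* does not c-command it, and no other NP shares its index, so Principle C is satisfied.
All principles are respected.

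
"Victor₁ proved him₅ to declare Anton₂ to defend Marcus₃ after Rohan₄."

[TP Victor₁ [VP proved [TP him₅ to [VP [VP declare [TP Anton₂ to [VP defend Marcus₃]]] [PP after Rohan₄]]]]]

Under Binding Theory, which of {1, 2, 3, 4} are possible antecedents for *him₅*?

*him* is a pronoun, so Principle B applies: it must be free in its binding domain.
Binding domain of *him₅*: the matrix TP, whose subject is Victor₁.
*Victor₁* c-commands the pronoun within its binding domain → coindexation would violate Principle B.
*Anton₂*: the pronoun c-commands this R-expression → coindexation would violate Principle C on *Anton₂*.
*Marcus₃*: the pronoun c-commands this R-expression → coindexation would violate Principle C on *Marcus₃*.
*Rohan₄*: the pronoun c-commands this R-expression → coindexation would violate Principle C on *Rohan₄*.

none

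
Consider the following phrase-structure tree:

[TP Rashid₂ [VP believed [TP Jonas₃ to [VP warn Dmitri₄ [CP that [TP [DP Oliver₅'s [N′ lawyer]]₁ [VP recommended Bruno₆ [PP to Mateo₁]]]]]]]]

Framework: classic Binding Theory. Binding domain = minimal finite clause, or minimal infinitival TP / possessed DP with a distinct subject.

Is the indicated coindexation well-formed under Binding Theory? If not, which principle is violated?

Principle C

The two coindexed NPs are *[Oliver₅'s lawyer]₁* and *Mateo₁*.
*Mateo₁* is an R-expression. Principle C requires it to be free everywhere.
*[Oliver₅'s lawyer]₁* c-commands it and carries the same index.
The R-expression is bound → Principle C violation.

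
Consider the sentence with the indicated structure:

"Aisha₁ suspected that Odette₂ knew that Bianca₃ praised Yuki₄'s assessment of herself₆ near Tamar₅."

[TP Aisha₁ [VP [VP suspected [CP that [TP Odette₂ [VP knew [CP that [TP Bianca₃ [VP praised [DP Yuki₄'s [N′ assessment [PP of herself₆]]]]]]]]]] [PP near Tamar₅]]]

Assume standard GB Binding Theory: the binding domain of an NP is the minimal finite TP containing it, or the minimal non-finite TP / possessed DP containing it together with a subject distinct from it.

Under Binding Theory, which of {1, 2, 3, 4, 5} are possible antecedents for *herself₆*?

{4}

*herself* is an anaphor, so Principle A applies: it must be bound in its binding domain.
Binding domain of *herself₆*: the possessed DP, whose subject is Yuki₄.
*Aisha₁* c-commands the anaphor but is outside its binding domain → cannot satisfy Principle A.
*Odette₂* c-commands the anaphor but is outside its binding domain → cannot satisfy Principle A.
*Bianca₃* c-commands the anaphor but is outside its binding domain → cannot satisfy Principle A.
*Yuki₄* c-commands the anaphor within its binding domain → licit binder.
*Tamar₅* does not c-command the anaphor → cannot bind it.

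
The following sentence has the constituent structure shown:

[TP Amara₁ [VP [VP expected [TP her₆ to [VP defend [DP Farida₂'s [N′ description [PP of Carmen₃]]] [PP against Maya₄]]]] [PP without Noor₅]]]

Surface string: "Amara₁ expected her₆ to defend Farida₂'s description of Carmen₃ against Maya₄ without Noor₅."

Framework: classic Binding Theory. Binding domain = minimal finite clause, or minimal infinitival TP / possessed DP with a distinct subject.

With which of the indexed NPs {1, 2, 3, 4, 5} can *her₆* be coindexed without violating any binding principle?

{5}

*her* is a pronoun, so Principle B applies: it must be free in its binding domain.
Binding domain of *her₆*: the matrix TP, whose subject is Amara₁.
*Amara₁* c-commands the pronoun within its binding domain → coindexation would violate Principle B.
*Farida₂*: the pronoun c-commands this R-expression → coindexation would violate Principle C on *Farida₂*.
*Carmen₃*: the pronoun c-commands this R-expression → coindexation would violate Principle C on *Carmen₃*.
*Maya₄*: the pronoun c-commands this R-expression → coindexation would violate Principle C on *Maya₄*.
*Noor₅* and the pronoun do not c-command one another → neither Principle B nor Principle C is at stake; coindexation permitted.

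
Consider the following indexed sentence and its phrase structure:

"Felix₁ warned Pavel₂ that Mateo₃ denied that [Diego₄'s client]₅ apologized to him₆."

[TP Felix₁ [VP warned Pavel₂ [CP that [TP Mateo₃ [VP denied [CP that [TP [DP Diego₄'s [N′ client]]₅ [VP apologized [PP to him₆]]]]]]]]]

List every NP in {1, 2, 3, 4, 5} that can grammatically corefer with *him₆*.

*him* is a pronoun, so Principle B applies: it must be free in its binding domain.
Binding domain of *him₆*: the embedded TP, whose subject is [Diego₄'s client]₅.
*Felix₁* c-commands the pronoun but from outside its binding domain, and is not c-commanded by it → coindexation permitted.
*Pavel₂* c-commands the pronoun but from outside its binding domain, and is not c-commanded by it → coindexation permitted.
*Mateo₃* c-commands the pronoun but from outside its binding domain, and is not c-commanded by it → coindexation permitted.
*Diego₄* and the pronoun do not c-command one another → neither Principle B nor Principle C is at stake; coindexation permitted.
*[Diego₄'s client]₅* c-commands the pronoun within its binding domain → coindexation would violate Principle B.

{1, 2, 3, 4}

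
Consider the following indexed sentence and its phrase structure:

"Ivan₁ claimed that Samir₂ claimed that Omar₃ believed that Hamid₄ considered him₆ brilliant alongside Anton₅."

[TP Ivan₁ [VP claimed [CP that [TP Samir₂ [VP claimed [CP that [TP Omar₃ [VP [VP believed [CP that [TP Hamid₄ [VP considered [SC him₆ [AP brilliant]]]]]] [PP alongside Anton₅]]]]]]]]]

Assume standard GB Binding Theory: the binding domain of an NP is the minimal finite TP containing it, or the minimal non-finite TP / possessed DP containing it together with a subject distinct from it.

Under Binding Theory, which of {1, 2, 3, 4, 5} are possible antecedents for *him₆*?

{1, 2, 3, 5}

*him* is a pronoun, so Principle B applies: it must be free in its binding domain.
Binding domain of *him₆*: the embedded TP, whose subject is Hamid₄.
*Ivan₁* c-commands the pronoun but from outside its binding domain, and is not c-commanded by it → coindexation permitted.
*Samir₂* c-commands the pronoun but from outside its binding domain, and is not c-commanded by it → coindexation permitted.
*Omar₃* c-commands the pronoun but from outside its binding domain, and is not c-commanded by it → coindexation permitted.
*Hamid₄* c-commands the pronoun within its binding domain → coindexation would violate Principle B.
*Anton₅* and the pronoun do not c-command one another → neither Principle B nor Principle C is at stake; coindexation permitted.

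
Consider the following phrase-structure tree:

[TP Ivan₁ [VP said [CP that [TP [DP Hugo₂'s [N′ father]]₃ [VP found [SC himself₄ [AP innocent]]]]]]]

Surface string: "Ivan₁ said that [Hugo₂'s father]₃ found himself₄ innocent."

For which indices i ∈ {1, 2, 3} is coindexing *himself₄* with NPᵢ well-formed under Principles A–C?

*himself* is an anaphor, so Principle A applies: it must be bound in its binding domain.
Binding domain of *himself₄*: the embedded TP, whose subject is [Hugo₂'s father]₃.
*Ivan₁* c-commands the anaphor but is outside its binding domain → cannot satisfy Principle A.
*Hugo₂* does not c-command the anaphor → cannot bind it.
*[Hugo₂'s father]₃* c-commands the anaphor within its binding domain → licit binder.

{3}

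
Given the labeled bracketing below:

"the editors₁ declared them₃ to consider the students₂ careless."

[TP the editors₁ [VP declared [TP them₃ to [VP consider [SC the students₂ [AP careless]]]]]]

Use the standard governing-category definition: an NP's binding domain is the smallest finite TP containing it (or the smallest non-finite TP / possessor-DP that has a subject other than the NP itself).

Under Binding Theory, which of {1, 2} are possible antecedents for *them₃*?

none

*them* is a pronoun, so Principle B applies: it must be free in its binding domain.
Binding domain of *them₃*: the matrix TP, whose subject is the editors₁.
*the editors₁* c-commands the pronoun within its binding domain → coindexation would violate Principle B.
*the students₂*: the pronoun c-commands this R-expression → coindexation would violate Principle C on *the students₂*.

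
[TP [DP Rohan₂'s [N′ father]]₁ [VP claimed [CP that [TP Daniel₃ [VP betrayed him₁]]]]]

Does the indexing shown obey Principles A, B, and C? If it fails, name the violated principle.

grammatical

The two coindexed NPs are *[Rohan₂'s father]₁* and *him₁*.
*him₁* is a pronoun; its binding domain is the embedded TP, whose subject is Daniel₃. Within that domain it is c-commanded only by *Daniel₃*, which carries a different index — the pronoun is free locally, so Principle B holds.
*[Rohan₂'s father]₁* is an R-expression; *him₁* does not c-command it, and no other NP shares its index, so Principle C is satisfied.
All principles are respected.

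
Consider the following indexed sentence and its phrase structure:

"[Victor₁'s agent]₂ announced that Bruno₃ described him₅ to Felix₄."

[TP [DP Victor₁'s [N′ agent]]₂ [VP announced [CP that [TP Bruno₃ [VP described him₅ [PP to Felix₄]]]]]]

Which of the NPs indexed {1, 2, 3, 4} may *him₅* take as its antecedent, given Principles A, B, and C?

{1, 2}

*him* is a pronoun, so Principle B applies: it must be free in its binding domain.
Binding domain of *him₅*: the embedded TP, whose subject is Bruno₃.
*Victor₁* and the pronoun do not c-command one another → neither Principle B nor Principle C is at stake; coindexation permitted.
*[Victor₁'s agent]₂* c-commands the pronoun but from outside its binding domain, and is not c-commanded by it → coindexation permitted.
*Bruno₃* c-commands the pronoun within its binding domain → coindexation would violate Principle B.
*Felix₄*: the pronoun c-commands this R-expression → coindexation would violate Principle C on *Felix₄*.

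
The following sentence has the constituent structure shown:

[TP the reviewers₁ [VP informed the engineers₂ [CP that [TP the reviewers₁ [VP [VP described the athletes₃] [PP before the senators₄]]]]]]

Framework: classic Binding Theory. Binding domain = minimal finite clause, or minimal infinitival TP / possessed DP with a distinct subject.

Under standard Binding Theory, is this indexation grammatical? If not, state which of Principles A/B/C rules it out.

Principle C

The two coindexed NPs are *the reviewers₁* (the lower occurrence) and *the reviewers₁* (the higher occurrence).
*the reviewers₁* (the lower occurrence) is an R-expression. Principle C requires it to be free everywhere.
*the reviewers₁* (the higher occurrence) c-commands it and carries the same index.
The R-expression is bound → Principle C violation.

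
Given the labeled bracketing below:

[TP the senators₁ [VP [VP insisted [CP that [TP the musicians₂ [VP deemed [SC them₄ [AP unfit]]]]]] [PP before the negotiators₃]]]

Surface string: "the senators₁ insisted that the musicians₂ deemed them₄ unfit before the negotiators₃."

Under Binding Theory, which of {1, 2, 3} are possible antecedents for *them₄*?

*them* is a pronoun, so Principle B applies: it must be free in its binding domain.
Binding domain of *them₄*: the embedded TP, whose subject is the musicians₂.
*the senators₁* c-commands the pronoun but from outside its binding domain, and is not c-commanded by it → coindexation permitted.
*the musicians₂* c-commands the pronoun within its binding domain → coindexation would violate Principle B.
*the negotiators₃* and the pronoun do not c-command one another → neither Principle B nor Principle C is at stake; coindexation permitted.

{1, 3}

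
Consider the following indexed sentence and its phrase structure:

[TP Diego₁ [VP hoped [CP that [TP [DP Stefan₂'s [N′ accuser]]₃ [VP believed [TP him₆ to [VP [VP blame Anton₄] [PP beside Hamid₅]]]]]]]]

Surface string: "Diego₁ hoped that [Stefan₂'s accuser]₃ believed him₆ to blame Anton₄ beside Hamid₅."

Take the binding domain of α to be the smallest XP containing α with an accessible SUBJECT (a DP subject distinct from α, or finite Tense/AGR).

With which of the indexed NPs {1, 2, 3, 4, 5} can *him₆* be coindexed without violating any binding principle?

*him* is a pronoun, so Principle B applies: it must be free in its binding domain.
Binding domain of *him₆*: the embedded TP, whose subject is [Stefan₂'s accuser]₃.
*Diego₁* c-commands the pronoun but from outside its binding domain, and is not c-commanded by it → coindexation permitted.
*Stefan₂* and the pronoun do not c-command one another → neither Principle B nor Principle C is at stake; coindexation permitted.
*[Stefan₂'s accuser]₃* c-commands the pronoun within its binding domain → coindexation would violate Principle B.
*Anton₄*: the pronoun c-commands this R-expression → coindexation would violate Principle C on *Anton₄*.
*Hamid₅*: the pronoun c-commands this R-expression → coindexation would violate Principle C on *Hamid₅*.

{1, 2}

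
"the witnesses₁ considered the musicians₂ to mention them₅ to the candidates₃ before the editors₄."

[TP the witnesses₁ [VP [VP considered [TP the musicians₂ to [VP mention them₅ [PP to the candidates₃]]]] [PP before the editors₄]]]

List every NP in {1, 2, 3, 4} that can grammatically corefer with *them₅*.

*them* is a pronoun, so Principle B applies: it must be free in its binding domain.
Binding domain of *them₅*: the embedded TP, whose subject is the musicians₂.
*the witnesses₁* c-commands the pronoun but from outside its binding domain, and is not c-commanded by it → coindexation permitted.
*the musicians₂* c-commands the pronoun within its binding domain → coindexation would violate Principle B.
*the candidates₃*: the pronoun c-commands this R-expression → coindexation would violate Principle C on *the candidates₃*.
*the editors₄* and the pronoun do not c-command one another → neither Principle B nor Principle C is at stake; coindexation permitted.

{1, 4}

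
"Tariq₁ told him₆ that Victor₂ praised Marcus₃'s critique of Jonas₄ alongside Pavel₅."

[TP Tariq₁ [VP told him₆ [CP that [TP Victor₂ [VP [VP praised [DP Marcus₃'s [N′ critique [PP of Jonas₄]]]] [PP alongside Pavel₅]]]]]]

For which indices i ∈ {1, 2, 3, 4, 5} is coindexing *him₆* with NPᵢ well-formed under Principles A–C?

*him* is a pronoun, so Principle B applies: it must be free in its binding domain.
Binding domain of *him₆*: the matrix TP, whose subject is Tariq₁.
*Tariq₁* c-commands the pronoun within its binding domain → coindexation would violate Principle B.
*Victor₂*: the pronoun c-commands this R-expression → coindexation would violate Principle C on *Victor₂*.
*Marcus₃*: the pronoun c-commands this R-expression → coindexation would violate Principle C on *Marcus₃*.
*Jonas₄*: the pronoun c-commands this R-expression → coindexation would violate Principle C on *Jonas₄*.
*Pavel₅*: the pronoun c-commands this R-expression → coindexation would violate Principle C on *Pavel₅*.

none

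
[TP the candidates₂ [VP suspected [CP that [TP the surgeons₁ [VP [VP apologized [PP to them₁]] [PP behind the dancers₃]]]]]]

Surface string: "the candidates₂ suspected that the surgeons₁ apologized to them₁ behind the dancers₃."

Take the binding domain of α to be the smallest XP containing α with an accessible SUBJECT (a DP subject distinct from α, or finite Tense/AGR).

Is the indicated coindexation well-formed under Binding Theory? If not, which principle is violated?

The two coindexed NPs are *the surgeons₁* and *them₁*.
*them₁* is a pronoun. Its binding domain is the embedded TP, whose subject is the surgeons₁.
*the surgeons₁* c-commands it within that domain and carries the same index.
The pronoun is locally bound → Principle B violation.

Principle B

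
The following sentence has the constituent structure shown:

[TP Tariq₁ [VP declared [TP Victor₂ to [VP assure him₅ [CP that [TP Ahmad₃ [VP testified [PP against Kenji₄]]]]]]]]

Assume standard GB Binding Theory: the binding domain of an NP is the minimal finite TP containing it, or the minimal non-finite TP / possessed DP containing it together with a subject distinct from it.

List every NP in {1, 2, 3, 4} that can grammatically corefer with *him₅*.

{1}

*him* is a pronoun, so Principle B applies: it must be free in its binding domain.
Binding domain of *him₅*: the embedded TP, whose subject is Victor₂.
*Tariq₁* c-commands the pronoun but from outside its binding domain, and is not c-commanded by it → coindexation permitted.
*Victor₂* c-commands the pronoun within its binding domain → coindexation would violate Principle B.
*Ahmad₃*: the pronoun c-commands this R-expression → coindexation would violate Principle C on *Ahmad₃*.
*Kenji₄*: the pronoun c-commands this R-expression → coindexation would violate Principle C on *Kenji₄*.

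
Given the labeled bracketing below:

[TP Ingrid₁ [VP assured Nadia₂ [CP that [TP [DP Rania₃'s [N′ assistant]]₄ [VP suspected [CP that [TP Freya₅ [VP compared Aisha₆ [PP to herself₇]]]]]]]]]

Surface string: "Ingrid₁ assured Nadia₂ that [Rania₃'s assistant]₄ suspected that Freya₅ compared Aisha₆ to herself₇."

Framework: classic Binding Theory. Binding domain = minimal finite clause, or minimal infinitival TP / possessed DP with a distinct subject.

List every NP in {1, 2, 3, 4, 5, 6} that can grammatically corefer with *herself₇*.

{5, 6}

*herself* is an anaphor, so Principle A applies: it must be bound in its binding domain.
Binding domain of *herself₇*: the embedded TP, whose subject is Freya₅.
*Ingrid₁* c-commands the anaphor but is outside its binding domain → cannot satisfy Principle A.
*Nadia₂* c-commands the anaphor but is outside its binding domain → cannot satisfy Principle A.
*Rania₃* does not c-command the anaphor → cannot bind it.
*[Rania₃'s assistant]₄* c-commands the anaphor but is outside its binding domain → cannot satisfy Principle A.
*Freya₅* c-commands the anaphor within its binding domain → licit binder.
*Aisha₆* c-commands the anaphor within its binding domain → licit binder.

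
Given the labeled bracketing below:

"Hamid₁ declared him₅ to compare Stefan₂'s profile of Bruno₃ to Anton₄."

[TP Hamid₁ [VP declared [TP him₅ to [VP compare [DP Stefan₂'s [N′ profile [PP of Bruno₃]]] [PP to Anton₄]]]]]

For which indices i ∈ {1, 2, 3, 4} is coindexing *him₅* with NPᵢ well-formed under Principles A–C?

*him* is a pronoun, so Principle B applies: it must be free in its binding domain.
Binding domain of *him₅*: the matrix TP, whose subject is Hamid₁.
*Hamid₁* c-commands the pronoun within its binding domain → coindexation would violate Principle B.
*Stefan₂*: the pronoun c-commands this R-expression → coindexation would violate Principle C on *Stefan₂*.
*Bruno₃*: the pronoun c-commands this R-expression → coindexation would violate Principle C on *Bruno₃*.
*Anton₄*: the pronoun c-commands this R-expression → coindexation would violate Principle C on *Anton₄*.

none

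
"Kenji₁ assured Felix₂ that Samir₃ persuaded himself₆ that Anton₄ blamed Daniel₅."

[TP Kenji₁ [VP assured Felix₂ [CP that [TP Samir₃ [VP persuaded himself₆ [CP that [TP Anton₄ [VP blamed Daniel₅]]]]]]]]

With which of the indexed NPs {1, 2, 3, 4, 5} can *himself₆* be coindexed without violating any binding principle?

{3}

*himself* is an anaphor, so Principle A applies: it must be bound in its binding domain.
Binding domain of *himself₆*: the embedded TP, whose subject is Samir₃.
*Kenji₁* c-commands the anaphor but is outside its binding domain → cannot satisfy Principle A.
*Felix₂* c-commands the anaphor but is outside its binding domain → cannot satisfy Principle A.
*Samir₃* c-commands the anaphor within its binding domain → licit binder.
*Anton₄* does not c-command the anaphor → cannot bind it.
*Daniel₅* does not c-command the anaphor → cannot bind it.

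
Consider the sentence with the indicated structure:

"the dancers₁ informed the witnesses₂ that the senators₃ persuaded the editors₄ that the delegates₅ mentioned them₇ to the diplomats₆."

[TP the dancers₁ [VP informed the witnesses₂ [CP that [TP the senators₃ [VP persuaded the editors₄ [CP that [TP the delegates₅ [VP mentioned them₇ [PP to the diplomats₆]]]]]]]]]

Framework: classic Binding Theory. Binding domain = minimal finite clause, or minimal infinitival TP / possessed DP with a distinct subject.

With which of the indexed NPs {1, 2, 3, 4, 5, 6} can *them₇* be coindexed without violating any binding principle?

{1, 2, 3, 4}

*them* is a pronoun, so Principle B applies: it must be free in its binding domain.
Binding domain of *them₇*: the embedded TP, whose subject is the delegates₅.
*the dancers₁* c-commands the pronoun but from outside its binding domain, and is not c-commanded by it → coindexation permitted.
*the witnesses₂* c-commands the pronoun but from outside its binding domain, and is not c-commanded by it → coindexation permitted.
*the senators₃* c-commands the pronoun but from outside its binding domain, and is not c-commanded by it → coindexation permitted.
*the editors₄* c-commands the pronoun but from outside its binding domain, and is not c-commanded by it → coindexation permitted.
*the delegates₅* c-commands the pronoun within its binding domain → coindexation would violate Principle B.
*the diplomats₆*: the pronoun c-commands this R-expression → coindexation would violate Principle C on *the diplomats₆*.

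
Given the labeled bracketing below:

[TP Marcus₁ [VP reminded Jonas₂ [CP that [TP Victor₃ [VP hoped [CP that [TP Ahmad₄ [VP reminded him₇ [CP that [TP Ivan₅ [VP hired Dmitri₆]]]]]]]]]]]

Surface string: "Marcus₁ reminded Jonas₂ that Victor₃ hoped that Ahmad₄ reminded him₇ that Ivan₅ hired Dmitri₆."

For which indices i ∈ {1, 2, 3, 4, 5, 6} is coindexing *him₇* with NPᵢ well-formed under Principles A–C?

*him* is a pronoun, so Principle B applies: it must be free in its binding domain.
Binding domain of *him₇*: the embedded TP, whose subject is Ahmad₄.
*Marcus₁* c-commands the pronoun but from outside its binding domain, and is not c-commanded by it → coindexation permitted.
*Jonas₂* c-commands the pronoun but from outside its binding domain, and is not c-commanded by it → coindexation permitted.
*Victor₃* c-commands the pronoun but from outside its binding domain, and is not c-commanded by it → coindexation permitted.
*Ahmad₄* c-commands the pronoun within its binding domain → coindexation would violate Principle B.
*Ivan₅*: the pronoun c-commands this R-expression → coindexation would violate Principle C on *Ivan₅*.
*Dmitri₆*: the pronoun c-commands this R-expression → coindexation would violate Principle C on *Dmitri₆*.

{1, 2, 3}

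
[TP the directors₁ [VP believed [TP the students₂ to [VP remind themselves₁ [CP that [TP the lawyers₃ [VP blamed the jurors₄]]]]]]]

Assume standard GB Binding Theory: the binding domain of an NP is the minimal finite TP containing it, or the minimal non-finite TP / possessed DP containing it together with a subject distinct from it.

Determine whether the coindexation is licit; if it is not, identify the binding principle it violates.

The two coindexed NPs are *the directors₁* and *themselves₁*.
*themselves₁* is an anaphor. Principle A requires it to be bound within its binding domain — the embedded TP, whose subject is the students₂.
Within that domain it is c-commanded by *the students₂*, which does not share its index.
*the directors₁* does c-command the anaphor, but from outside its binding domain.
The anaphor is unbound in its domain → Principle A violation.

Principle A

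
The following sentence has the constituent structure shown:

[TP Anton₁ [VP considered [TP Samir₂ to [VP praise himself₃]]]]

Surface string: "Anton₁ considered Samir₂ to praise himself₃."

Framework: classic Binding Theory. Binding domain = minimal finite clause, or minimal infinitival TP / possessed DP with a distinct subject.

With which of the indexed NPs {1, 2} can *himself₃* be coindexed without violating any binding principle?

{2}

*himself* is an anaphor, so Principle A applies: it must be bound in its binding domain.
Binding domain of *himself₃*: the embedded TP, whose subject is Samir₂.
*Anton₁* c-commands the anaphor but is outside its binding domain → cannot satisfy Principle A.
*Samir₂* c-commands the anaphor within its binding domain → licit binder.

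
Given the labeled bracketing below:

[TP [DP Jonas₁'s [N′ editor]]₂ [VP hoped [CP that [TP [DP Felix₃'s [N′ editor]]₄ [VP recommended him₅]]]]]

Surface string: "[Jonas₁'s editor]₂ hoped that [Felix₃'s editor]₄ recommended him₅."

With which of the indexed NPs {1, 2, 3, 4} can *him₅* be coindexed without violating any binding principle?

*him* is a pronoun, so Principle B applies: it must be free in its binding domain.
Binding domain of *him₅*: the embedded TP, whose subject is [Felix₃'s editor]₄.
*Jonas₁* and the pronoun do not c-command one another → neither Principle B nor Principle C is at stake; coindexation permitted.
*[Jonas₁'s editor]₂* c-commands the pronoun but from outside its binding domain, and is not c-commanded by it → coindexation permitted.
*Felix₃* and the pronoun do not c-command one another → neither Principle B nor Principle C is at stake; coindexation permitted.
*[Felix₃'s editor]₄* c-commands the pronoun within its binding domain → coindexation would violate Principle B.

{1, 2, 3}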